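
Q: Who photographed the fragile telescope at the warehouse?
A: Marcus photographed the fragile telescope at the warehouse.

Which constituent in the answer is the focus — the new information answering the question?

The wh-word "who" asks about the subject (agent).
In the answer, "the fragile telescope" and "at the warehouse" are given — repeated from the question.
The constituent filling the subject (agent) gap is "Marcus"; that is the focus and would carry nuclear stress.

Marcus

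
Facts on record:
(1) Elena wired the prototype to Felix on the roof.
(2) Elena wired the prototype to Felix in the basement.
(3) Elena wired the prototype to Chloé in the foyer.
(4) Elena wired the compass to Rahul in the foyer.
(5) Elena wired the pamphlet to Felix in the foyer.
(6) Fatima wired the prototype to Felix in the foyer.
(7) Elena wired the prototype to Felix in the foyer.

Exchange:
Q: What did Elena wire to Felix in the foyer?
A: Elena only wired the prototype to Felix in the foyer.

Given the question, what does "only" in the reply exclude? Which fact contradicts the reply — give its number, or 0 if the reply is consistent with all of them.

Answering "What did ...?" puts focus on the thing — here, "the prototype".
So "only" ranges over things; the rest (Elena as agent and Felix as recipient and in the foyer as setting) is presupposed.
Fact (5) shares the background with a different thing (the pamphlet) — counterexample.
(Fact (1) would refute a reading with focus on the setting — but that is not what the question asks.)

5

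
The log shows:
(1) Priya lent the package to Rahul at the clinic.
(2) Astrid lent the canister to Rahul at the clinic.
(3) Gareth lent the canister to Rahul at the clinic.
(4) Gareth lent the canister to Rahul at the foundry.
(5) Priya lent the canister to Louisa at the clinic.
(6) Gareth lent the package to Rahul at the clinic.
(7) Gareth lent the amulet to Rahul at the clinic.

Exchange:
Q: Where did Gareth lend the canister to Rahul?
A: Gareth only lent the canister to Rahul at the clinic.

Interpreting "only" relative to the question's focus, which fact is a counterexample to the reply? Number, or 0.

Answering "Where did ...?" puts focus on the setting — here, "at the clinic".
"Only" then excludes alternative settings while the background — agent = Gareth, thing = the canister, recipient = Rahul — is held fixed.
Fact (4) shares the background with a different setting (at the foundry) — counterexample.
(Fact (6) would refute a reading with focus on the thing — but that is not what the question asks.)

4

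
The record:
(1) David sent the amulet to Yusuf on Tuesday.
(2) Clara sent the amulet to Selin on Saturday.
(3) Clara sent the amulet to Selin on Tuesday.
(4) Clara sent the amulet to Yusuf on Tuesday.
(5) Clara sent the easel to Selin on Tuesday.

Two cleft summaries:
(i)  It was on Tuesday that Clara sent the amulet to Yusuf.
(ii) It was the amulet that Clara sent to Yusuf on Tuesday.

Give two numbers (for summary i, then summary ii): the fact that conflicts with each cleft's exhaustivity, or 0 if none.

0, 0

Summary (i) focuses "on Tuesday" (the setting); background agent = Clara, thing = the amulet, recipient = Yusuf. No fact matches that background with a different setting, so 0.
Summary (ii) focuses "the amulet" (the thing); background agent = Clara, recipient = Yusuf, setting = on Tuesday. No fact matches that background with a different thing, so 0.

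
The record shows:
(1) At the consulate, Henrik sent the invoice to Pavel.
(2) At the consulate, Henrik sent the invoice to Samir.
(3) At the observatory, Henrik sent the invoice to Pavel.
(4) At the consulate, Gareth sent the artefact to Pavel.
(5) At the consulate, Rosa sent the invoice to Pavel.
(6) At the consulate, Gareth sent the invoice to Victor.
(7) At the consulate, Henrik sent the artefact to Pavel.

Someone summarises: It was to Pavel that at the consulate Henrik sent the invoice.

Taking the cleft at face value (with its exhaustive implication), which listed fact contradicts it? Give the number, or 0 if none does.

The cleft puts "Pavel" in focus and presupposes the open proposition with Henrik as agent and the invoice as thing and at the consulate as setting.
The exhaustive reading says no other recipient fits that background.
Fact (2) shares the background but with recipient = Samir; exhaustivity is violated.

2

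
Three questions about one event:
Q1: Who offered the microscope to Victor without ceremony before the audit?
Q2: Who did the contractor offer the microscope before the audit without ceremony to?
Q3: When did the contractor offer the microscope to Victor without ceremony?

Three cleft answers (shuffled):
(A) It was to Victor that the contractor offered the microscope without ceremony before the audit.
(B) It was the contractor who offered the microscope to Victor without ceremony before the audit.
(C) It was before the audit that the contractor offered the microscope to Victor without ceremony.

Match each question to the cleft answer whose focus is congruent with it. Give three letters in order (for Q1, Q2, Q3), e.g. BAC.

Q1 asks about the subject (agent); cleft (B) focuses "the contractor", which is the subject (agent) — so Q1 → B.
Q2 asks about the recipient; cleft (A) focuses "to Victor", which is the recipient — so Q2 → A.
Q3 asks about the time; cleft (C) focuses "before the audit", which is the time — so Q3 → C.
Mapping: Q1→B, Q2→A, Q3→C.

BAC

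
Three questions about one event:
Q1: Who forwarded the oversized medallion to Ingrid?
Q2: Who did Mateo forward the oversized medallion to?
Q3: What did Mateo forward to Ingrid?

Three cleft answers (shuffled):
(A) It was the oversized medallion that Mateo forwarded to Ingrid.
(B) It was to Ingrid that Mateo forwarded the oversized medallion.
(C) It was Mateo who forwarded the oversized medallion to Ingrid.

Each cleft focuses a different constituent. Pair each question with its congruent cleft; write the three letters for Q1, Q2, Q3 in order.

CBA

Q1 asks about the subject (agent); cleft (C) focuses "Mateo", which is the subject (agent) — so Q1 → C.
Q2 asks about the recipient; cleft (B) focuses "to Ingrid", which is the recipient — so Q2 → B.
Q3 asks about the direct object; cleft (A) focuses "the oversized medallion", which is the direct object — so Q3 → A.
Mapping: Q1→C, Q2→B, Q3→A.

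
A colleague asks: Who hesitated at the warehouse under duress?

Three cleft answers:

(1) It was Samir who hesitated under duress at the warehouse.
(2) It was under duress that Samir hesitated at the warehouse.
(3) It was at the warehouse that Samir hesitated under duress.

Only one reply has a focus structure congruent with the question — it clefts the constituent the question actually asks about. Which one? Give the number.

1

The question word "who" targets the subject (agent).
Option (1) clefts "Samir" — that matches what the question asks about.
Option (2) clefts "under duress" — the manner, not what was asked.
Option (3) clefts "at the warehouse" — the location, not what was asked.
So the congruent reply is (1).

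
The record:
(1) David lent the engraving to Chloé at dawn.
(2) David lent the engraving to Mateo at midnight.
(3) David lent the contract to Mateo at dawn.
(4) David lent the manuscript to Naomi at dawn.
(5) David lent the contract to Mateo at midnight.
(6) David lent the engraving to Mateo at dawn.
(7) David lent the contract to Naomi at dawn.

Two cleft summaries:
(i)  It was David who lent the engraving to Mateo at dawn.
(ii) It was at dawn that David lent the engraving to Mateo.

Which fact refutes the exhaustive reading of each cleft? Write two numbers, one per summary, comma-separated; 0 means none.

0, 2

(i): focus "David". No fact shares same thing, recipient, setting (the engraving / Mateo / at dawn) with a different agent. 0.
(ii): focus "at dawn". Looking for same agent, thing, recipient (David / the engraving / Mateo) with some other setting — fact (2) has at midnight there. Refuted.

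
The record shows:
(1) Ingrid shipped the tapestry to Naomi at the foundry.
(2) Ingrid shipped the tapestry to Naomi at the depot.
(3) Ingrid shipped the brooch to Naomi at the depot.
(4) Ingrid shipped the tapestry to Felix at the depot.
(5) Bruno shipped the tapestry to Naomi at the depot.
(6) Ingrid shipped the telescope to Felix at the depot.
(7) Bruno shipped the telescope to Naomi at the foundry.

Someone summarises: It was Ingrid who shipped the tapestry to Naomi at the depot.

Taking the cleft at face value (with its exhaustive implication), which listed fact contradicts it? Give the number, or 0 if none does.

The cleft puts "Ingrid" in focus and presupposes the open proposition with the tapestry as thing and Naomi as recipient and at the depot as setting.
The exhaustive reading says no other agent fits that background.
But fact (5) also has the tapestry as thing and Naomi as recipient and at the depot as setting, with agent = Bruno — so the exhaustive reading fails.

5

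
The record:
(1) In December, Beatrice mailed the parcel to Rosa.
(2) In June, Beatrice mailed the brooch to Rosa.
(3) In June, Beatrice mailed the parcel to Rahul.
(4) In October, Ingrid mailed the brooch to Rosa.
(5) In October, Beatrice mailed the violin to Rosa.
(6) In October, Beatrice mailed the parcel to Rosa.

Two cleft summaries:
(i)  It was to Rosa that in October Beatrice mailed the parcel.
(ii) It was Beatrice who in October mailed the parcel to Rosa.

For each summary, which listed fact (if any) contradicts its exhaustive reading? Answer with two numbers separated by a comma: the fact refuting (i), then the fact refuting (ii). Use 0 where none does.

0, 0

Summary (i) focuses "Rosa" (the recipient); background agent = Beatrice, thing = the parcel, setting = in October. No fact matches that background with a different recipient, so 0.
Summary (ii) focuses "Beatrice" (the agent); background thing = the parcel, recipient = Rosa, setting = in October. No fact matches that background with a different agent, so 0.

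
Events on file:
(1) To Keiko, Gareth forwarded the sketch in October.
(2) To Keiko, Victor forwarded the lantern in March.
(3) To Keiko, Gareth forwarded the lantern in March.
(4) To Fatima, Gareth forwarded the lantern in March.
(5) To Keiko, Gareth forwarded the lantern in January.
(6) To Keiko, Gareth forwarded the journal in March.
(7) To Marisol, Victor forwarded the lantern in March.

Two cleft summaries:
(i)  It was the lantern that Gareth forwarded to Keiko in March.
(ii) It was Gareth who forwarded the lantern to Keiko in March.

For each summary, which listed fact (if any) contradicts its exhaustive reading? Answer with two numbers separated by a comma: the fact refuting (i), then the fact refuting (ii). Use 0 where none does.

(i): focus "the lantern". Looking for agent = Gareth, recipient = Keiko, setting = in March with some other thing — fact (6) has the journal there. Refuted.
(ii): focus "Gareth". Looking for thing = the lantern, recipient = Keiko, setting = in March with some other agent — fact (2) has Victor there. Refuted.

6, 2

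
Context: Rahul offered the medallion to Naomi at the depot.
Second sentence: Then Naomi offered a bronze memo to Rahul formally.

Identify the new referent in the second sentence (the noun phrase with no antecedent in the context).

a bronze memo

"Naomi" and "Rahul" in the second sentence are given — already mentioned in the context.
"a bronze memo" has no antecedent in the context; it is discourse-new (the indefinite article also signals a new referent).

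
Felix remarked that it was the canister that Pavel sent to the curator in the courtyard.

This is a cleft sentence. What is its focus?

In an it-cleft "It was X that/who ...", the clefted constituent X is the focus; the that/who-clause expresses the presupposed open proposition.
Here the focus is "the canister". The backgrounded (presupposed) material includes "Pavel", "to the curator" and "in the courtyard".

the canister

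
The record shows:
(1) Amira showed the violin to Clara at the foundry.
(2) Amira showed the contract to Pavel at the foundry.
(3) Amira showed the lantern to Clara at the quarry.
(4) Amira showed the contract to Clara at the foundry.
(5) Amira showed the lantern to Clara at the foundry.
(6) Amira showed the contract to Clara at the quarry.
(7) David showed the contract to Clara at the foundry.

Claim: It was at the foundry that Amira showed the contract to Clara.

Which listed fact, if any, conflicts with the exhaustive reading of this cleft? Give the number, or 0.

Focus of the cleft: "at the foundry" (the setting). Presupposed background: Amira as agent and the contract as thing and Clara as recipient.
The exhaustive reading says no other setting fits that background.
Fact (6) shares the background but with setting = at the quarry; exhaustivity is violated.

6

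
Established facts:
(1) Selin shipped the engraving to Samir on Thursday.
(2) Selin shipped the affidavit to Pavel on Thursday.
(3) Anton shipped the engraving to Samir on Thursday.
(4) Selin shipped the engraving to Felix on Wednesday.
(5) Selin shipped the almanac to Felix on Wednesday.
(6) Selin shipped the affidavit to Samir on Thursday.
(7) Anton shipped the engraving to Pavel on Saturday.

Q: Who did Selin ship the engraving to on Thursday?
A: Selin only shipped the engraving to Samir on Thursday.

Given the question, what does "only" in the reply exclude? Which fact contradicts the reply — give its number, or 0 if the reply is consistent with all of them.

0

The question "Who did ... to ...?" targets the recipient, so in the reply the focus falls on "Samir".
"Only" then excludes alternative recipients while the background — agent = Selin, thing = the engraving, setting = on Thursday — is held fixed.
No listed fact shares that background with another recipient. Nothing contradicts the reply.
(Fact (6) would refute a reading with focus on the thing — but that is not what the question asks.)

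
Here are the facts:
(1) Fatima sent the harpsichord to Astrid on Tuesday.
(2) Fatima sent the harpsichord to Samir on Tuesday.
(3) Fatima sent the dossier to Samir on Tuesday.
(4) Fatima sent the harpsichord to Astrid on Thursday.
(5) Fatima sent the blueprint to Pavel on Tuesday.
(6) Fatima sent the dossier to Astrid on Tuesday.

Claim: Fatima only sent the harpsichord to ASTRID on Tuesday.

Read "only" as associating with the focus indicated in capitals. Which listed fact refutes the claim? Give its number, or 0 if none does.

2

The capitals mark "Astrid" as focus. So "only" rules out other recipients, with the rest (Fatima as agent and the harpsichord as thing and on Tuesday as setting) as background.
Fact (2) shares the background but differs in recipient (Samir) — a counterexample.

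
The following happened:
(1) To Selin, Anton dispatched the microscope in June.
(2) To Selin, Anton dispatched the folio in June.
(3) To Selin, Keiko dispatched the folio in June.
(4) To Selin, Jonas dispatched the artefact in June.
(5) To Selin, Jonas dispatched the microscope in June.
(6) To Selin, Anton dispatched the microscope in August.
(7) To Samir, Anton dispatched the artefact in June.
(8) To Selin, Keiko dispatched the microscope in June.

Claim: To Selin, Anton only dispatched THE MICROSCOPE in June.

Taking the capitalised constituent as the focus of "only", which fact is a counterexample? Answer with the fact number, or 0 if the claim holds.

2

The capitals mark "the microscope" as focus. So "only" rules out other things, with the rest (Anton as agent and Selin as recipient and in June as setting) as background.
Fact (2) matches on Anton as agent and Selin as recipient and in June as setting, but has thing = the folio instead. That refutes the claim.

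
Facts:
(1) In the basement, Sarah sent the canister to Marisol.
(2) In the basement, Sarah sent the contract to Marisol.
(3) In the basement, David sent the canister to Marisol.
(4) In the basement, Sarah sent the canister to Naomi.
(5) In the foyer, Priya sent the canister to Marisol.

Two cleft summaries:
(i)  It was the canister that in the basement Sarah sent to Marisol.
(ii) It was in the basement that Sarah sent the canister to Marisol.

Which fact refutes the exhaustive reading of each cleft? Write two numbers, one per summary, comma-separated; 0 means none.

Summary (i) focuses "the canister" (the thing); background Sarah as agent and Marisol as recipient and in the basement as setting. Fact (2) matches that background with thing = the contract — refutes (i).
Summary (ii) focuses "in the basement" (the setting); background Sarah as agent and the canister as thing and Marisol as recipient. No fact matches that background with a different setting, so 0.

2, 0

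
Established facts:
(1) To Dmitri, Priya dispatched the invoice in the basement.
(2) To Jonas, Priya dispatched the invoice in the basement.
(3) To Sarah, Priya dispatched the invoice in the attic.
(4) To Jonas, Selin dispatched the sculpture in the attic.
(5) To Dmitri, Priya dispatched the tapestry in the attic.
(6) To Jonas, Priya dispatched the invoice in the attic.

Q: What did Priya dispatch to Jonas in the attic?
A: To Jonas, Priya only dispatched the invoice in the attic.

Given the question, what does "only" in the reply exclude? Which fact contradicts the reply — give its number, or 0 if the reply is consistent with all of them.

0

Answering "What did ...?" puts focus on the thing — here, "the invoice".
So "only" ranges over things; the rest (agent = Priya, recipient = Jonas, setting = in the attic) is presupposed.
No listed fact shares that background with another thing. Nothing contradicts the reply.
(Fact (2) would refute a reading with focus on the setting — but that is not what the question asks.)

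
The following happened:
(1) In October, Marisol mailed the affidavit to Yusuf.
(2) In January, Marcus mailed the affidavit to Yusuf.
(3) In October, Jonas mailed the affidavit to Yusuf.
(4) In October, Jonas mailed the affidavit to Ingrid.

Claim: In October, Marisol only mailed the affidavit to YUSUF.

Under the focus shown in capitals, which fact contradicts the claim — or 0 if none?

The capitals mark "Yusuf" as focus. So "only" rules out other recipients, with the rest (same agent, thing, setting (Marisol / the affidavit / in October)) as background.
No fact matches same agent, thing, setting (Marisol / the affidavit / in October) with a different recipient — every other fact differs on at least one backgrounded slot. So no fact refutes it.

0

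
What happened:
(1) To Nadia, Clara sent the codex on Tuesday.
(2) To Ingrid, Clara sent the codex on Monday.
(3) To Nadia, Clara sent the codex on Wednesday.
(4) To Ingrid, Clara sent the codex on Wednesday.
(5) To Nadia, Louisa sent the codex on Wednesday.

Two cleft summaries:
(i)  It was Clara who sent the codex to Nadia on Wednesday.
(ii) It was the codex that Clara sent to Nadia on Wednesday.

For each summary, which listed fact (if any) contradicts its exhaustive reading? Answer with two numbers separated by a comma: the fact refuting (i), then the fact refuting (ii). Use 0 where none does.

5, 0

Summary (i) focuses "Clara" (the agent); background same thing, recipient, setting (the codex / Nadia / on Wednesday). Fact (5) matches that background with agent = Louisa — refutes (i).
Summary (ii) focuses "the codex" (the thing); background same agent, recipient, setting (Clara / Nadia / on Wednesday). No fact matches that background with a different thing, so 0.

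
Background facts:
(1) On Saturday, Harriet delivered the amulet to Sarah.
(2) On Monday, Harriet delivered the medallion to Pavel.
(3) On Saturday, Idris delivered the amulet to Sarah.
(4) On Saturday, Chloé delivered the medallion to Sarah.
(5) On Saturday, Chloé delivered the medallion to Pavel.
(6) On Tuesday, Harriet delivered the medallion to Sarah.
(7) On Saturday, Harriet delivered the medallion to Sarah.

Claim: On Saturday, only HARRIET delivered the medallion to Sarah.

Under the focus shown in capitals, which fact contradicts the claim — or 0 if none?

4

The capitals mark "Harriet" as focus. So "only" rules out other agents, with the rest (thing = the medallion, recipient = Sarah, setting = on Saturday) as background.
Fact (4) shares the background but differs in agent (Chloé) — a counterexample.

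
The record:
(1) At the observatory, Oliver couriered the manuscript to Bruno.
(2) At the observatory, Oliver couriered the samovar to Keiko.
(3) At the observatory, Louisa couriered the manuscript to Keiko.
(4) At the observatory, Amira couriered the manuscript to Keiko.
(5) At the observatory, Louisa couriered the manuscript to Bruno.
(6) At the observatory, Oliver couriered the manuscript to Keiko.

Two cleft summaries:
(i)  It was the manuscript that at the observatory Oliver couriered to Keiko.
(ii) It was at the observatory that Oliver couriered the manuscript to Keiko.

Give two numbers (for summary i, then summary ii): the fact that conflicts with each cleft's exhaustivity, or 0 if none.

2, 0

Summary (i) focuses "the manuscript" (the thing); background same agent, recipient, setting (Oliver / Keiko / at the observatory). Fact (2) matches that background with thing = the samovar — refutes (i).
Summary (ii) focuses "at the observatory" (the setting); background same agent, thing, recipient (Oliver / the manuscript / Keiko). No fact matches that background with a different setting, so 0.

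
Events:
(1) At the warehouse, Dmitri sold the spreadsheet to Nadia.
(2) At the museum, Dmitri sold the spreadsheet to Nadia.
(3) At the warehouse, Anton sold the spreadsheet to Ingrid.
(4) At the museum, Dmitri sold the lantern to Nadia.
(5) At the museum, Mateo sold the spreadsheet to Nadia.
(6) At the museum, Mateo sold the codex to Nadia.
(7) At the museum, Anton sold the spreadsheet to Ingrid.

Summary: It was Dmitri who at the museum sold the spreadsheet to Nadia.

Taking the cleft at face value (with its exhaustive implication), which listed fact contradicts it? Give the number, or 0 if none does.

5

The cleft puts "Dmitri" in focus and presupposes the open proposition with the spreadsheet as thing and Nadia as recipient and at the museum as setting.
The exhaustive reading says no other agent fits that background.
Fact (5) shares the background but with agent = Mateo; exhaustivity is violated.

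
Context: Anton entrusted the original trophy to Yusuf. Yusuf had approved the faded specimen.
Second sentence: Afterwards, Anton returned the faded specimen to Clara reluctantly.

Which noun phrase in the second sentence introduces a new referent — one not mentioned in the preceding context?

Clara

"Anton" and "the faded specimen" in the second sentence are given — already mentioned in the context.
"Clara" has no antecedent in the context; it is discourse-new.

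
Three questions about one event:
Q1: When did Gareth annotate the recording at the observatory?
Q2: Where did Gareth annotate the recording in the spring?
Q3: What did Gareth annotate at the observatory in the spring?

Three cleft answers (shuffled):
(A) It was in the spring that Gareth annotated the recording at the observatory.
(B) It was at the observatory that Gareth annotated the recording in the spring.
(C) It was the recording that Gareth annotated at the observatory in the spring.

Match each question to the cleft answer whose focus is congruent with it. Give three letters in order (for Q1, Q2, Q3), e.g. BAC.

ABC

Q1 asks about the time; cleft (A) focuses "in the spring", which is the time — so Q1 → A.
Q2 asks about the location; cleft (B) focuses "at the observatory", which is the location — so Q2 → B.
Q3 asks about the direct object; cleft (C) focuses "the recording", which is the direct object — so Q3 → C.
Mapping: Q1→A, Q2→B, Q3→C.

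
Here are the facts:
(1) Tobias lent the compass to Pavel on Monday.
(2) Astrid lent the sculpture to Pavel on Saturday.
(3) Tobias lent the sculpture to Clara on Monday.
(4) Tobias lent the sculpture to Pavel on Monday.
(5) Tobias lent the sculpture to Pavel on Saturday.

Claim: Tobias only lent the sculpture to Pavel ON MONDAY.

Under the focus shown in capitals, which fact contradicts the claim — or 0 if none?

Focus (in capitals) is "on Monday" — the setting. "Only" excludes alternative settings while holding fixed same agent, thing, recipient (Tobias / the sculpture / Pavel).
Fact (5) matches on same agent, thing, recipient (Tobias / the sculpture / Pavel), but has setting = on Saturday instead. That refutes the claim.

5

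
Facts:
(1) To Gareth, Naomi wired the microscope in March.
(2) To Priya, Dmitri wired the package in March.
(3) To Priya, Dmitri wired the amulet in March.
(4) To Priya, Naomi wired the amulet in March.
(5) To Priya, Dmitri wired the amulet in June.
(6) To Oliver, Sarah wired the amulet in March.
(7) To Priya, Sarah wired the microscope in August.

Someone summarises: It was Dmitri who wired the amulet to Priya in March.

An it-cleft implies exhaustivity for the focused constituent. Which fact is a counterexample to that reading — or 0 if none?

The cleft puts "Dmitri" in focus and presupposes the open proposition with same thing, recipient, setting (the amulet / Priya / in March).
Exhaustivity: Dmitri is the only agent satisfying that background.
Fact (4) shares the background but with agent = Naomi; exhaustivity is violated.

4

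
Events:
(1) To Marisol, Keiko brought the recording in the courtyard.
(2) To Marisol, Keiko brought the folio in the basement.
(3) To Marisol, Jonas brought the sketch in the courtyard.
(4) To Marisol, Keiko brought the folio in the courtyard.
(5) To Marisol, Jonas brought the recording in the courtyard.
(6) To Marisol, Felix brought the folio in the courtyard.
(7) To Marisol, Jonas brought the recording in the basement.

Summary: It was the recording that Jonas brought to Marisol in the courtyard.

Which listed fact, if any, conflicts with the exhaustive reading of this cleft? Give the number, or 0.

3

The cleft puts "the recording" in focus and presupposes the open proposition with same agent, recipient, setting (Jonas / Marisol / in the courtyard).
Exhaustivity: the recording is the only thing satisfying that background.
But fact (3) also has same agent, recipient, setting (Jonas / Marisol / in the courtyard), with thing = the sketch — so the exhaustive reading fails.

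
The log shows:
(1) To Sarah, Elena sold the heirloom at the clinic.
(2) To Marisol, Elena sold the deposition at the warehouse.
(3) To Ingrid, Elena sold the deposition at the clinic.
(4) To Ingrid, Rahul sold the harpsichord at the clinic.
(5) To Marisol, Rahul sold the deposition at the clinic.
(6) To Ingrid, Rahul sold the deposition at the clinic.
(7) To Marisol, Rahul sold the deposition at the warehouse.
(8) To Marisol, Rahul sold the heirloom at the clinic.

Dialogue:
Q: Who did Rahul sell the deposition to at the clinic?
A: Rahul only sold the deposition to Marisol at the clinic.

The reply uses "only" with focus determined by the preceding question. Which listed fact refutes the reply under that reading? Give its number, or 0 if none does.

6

Answering "Who did ... to ...?" puts focus on the recipient — here, "Marisol".
So "only" ranges over recipients; the rest (same agent, thing, setting (Rahul / the deposition / at the clinic)) is presupposed.
Fact (6) keeps same agent, thing, setting (Rahul / the deposition / at the clinic) but has recipient = Ingrid; that refutes the reply.
(Fact (8) would refute a reading with focus on the thing — but that is not what the question asks.)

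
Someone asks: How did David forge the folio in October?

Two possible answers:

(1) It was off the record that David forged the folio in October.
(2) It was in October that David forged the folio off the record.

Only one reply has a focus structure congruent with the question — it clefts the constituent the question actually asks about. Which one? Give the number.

The question word "how" targets the manner.
Option (1) clefts "off the record" — that matches what the question asks about.
Option (2) clefts "in October" — the time, not what was asked.
So the congruent reply is (1).

1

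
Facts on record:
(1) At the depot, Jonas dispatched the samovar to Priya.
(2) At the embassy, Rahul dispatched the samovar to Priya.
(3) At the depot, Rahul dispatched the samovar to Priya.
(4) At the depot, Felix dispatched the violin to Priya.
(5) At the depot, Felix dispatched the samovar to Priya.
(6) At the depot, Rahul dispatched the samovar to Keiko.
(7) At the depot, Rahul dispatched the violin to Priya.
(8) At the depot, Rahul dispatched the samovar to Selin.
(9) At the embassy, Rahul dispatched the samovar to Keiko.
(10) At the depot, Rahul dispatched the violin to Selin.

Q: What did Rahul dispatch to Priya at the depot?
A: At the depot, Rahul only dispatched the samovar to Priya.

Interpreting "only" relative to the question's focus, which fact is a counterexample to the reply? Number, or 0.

Answering "What did ...?" puts focus on the thing — here, "the samovar".
So "only" ranges over things; the rest (same agent, recipient, setting (Rahul / Priya / at the depot)) is presupposed.
Fact (7) shares the background with a different thing (the violin) — counterexample.
(Fact (6) would refute a reading with focus on the recipient — but that is not what the question asks.)

7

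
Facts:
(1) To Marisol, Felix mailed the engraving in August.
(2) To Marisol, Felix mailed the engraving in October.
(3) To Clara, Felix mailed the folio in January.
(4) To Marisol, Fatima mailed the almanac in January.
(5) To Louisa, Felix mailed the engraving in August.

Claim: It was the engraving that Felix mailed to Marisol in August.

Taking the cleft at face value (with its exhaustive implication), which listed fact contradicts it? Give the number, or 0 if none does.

0

Focus of the cleft: "the engraving" (the thing). Presupposed background: same agent, recipient, setting (Felix / Marisol / in August).
Exhaustivity: the engraving is the only thing satisfying that background.
No listed fact matches the background with a different thing. Exhaustivity holds.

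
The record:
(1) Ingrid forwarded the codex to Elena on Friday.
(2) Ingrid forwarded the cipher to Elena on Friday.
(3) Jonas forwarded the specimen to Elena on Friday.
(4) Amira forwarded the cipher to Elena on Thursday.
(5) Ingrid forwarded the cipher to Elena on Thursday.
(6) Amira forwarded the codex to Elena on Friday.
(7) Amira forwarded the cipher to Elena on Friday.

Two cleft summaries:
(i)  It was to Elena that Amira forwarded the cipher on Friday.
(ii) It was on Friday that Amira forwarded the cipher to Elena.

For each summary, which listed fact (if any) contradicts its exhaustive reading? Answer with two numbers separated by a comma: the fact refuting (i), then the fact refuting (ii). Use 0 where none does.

0, 4

Summary (i) focuses "Elena" (the recipient); background Amira as agent and the cipher as thing and on Friday as setting. No fact matches that background with a different recipient, so 0.
Summary (ii) focuses "on Friday" (the setting); background Amira as agent and the cipher as thing and Elena as recipient. Fact (4) matches that background with setting = on Thursday — refutes (ii).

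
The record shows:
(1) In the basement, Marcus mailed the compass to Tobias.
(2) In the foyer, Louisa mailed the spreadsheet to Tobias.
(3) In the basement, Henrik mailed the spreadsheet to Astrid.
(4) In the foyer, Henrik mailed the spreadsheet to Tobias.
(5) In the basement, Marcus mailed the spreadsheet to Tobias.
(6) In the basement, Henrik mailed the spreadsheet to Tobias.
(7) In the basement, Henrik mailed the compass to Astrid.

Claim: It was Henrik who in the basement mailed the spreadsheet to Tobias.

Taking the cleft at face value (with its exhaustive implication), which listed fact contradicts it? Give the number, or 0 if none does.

5

The cleft puts "Henrik" in focus and presupposes the open proposition with the spreadsheet as thing and Tobias as recipient and in the basement as setting.
Exhaustivity: Henrik is the only agent satisfying that background.
Fact (5) shares the background but with agent = Marcus; exhaustivity is violated.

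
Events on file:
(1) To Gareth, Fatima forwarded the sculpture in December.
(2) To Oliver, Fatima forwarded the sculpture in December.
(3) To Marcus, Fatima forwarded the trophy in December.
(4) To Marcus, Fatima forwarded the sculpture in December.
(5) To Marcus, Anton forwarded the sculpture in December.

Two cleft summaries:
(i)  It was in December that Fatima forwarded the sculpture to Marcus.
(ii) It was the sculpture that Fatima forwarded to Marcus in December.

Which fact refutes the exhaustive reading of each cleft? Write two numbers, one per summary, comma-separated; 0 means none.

0, 3

Summary (i) focuses "in December" (the setting); background agent = Fatima, thing = the sculpture, recipient = Marcus. No fact matches that background with a different setting, so 0.
Summary (ii) focuses "the sculpture" (the thing); background agent = Fatima, recipient = Marcus, setting = in December. Fact (3) matches that background with thing = the trophy — refutes (ii).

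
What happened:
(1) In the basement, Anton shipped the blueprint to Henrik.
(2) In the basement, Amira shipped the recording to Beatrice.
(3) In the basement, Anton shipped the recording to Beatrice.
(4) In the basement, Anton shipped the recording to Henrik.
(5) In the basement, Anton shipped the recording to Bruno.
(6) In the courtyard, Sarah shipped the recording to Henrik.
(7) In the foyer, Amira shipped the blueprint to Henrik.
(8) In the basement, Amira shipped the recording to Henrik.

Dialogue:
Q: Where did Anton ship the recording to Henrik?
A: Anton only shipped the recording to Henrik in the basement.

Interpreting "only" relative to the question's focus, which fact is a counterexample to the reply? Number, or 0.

Answering "Where did ...?" puts focus on the setting — here, "in the basement".
"Only" then excludes alternative settings while the background — agent = Anton, thing = the recording, recipient = Henrik — is held fixed.
No listed fact shares that background with another setting. Nothing contradicts the reply.
(Fact (3) would refute a reading with focus on the recipient — but that is not what the question asks.)

0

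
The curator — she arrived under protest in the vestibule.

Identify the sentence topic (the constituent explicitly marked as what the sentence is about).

the curator

The construction explicitly marks "the curator" as what the sentence is about — the topic.
The remainder of the clause is the comment (what is said about the topic).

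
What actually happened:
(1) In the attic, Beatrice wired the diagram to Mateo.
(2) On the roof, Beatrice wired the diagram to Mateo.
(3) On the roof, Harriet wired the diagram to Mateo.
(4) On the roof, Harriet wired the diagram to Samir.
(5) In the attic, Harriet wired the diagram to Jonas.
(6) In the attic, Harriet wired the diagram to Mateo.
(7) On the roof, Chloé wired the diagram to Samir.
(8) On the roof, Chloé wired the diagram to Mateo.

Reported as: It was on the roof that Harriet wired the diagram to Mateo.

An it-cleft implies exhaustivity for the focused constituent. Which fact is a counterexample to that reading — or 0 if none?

The cleft puts "on the roof" in focus and presupposes the open proposition with Harriet as agent and the diagram as thing and Mateo as recipient.
Exhaustivity: on the roof is the only setting satisfying that background.
But fact (6) also has Harriet as agent and the diagram as thing and Mateo as recipient, with setting = in the attic — so the exhaustive reading fails.

6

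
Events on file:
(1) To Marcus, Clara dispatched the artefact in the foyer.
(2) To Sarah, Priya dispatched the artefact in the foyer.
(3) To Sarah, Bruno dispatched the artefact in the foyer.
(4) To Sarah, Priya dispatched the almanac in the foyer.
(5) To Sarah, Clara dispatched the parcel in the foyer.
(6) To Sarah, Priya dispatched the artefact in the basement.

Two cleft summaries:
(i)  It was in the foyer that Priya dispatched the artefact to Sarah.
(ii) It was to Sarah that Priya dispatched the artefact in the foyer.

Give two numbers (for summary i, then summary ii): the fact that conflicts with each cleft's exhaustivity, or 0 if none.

(i): focus "in the foyer". Looking for same agent, thing, recipient (Priya / the artefact / Sarah) with some other setting — fact (6) has in the basement there. Refuted.
(ii): focus "Sarah". No fact shares same agent, thing, setting (Priya / the artefact / in the foyer) with a different recipient. 0.

6, 0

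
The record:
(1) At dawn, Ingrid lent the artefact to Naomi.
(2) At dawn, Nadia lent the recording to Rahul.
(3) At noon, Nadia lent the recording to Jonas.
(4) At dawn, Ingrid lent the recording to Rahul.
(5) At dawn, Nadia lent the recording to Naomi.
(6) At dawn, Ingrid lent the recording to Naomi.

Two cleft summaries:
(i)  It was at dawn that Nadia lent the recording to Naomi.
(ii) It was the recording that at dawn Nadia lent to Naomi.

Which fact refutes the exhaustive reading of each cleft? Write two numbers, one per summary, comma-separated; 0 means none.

(i): focus "at dawn". No fact shares same agent, thing, recipient (Nadia / the recording / Naomi) with a different setting. 0.
(ii): focus "the recording". No fact shares same agent, recipient, setting (Nadia / Naomi / at dawn) with a different thing. 0.

0, 0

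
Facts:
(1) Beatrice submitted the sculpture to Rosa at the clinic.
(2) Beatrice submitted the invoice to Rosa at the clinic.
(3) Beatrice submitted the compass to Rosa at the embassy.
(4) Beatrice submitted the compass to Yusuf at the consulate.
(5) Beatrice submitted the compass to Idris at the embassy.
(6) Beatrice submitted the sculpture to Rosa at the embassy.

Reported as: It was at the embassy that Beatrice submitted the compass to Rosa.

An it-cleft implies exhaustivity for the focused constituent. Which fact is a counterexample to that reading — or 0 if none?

The cleft puts "at the embassy" in focus and presupposes the open proposition with Beatrice as agent and the compass as thing and Rosa as recipient.
The exhaustive reading says no other setting fits that background.
No listed fact matches the background with a different setting. Exhaustivity holds.

0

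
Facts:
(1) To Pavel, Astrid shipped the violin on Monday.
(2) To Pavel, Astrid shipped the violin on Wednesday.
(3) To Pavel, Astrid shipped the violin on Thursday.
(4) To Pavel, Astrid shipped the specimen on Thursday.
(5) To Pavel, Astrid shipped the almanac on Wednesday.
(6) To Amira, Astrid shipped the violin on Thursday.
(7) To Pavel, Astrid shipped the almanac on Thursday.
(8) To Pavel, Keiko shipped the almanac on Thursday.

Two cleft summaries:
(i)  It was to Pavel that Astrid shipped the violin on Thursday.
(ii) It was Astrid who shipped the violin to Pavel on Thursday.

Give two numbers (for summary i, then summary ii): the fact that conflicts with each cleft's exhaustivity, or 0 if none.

Summary (i) focuses "Pavel" (the recipient); background same agent, thing, setting (Astrid / the violin / on Thursday). Fact (6) matches that background with recipient = Amira — refutes (i).
Summary (ii) focuses "Astrid" (the agent); background same thing, recipient, setting (the violin / Pavel / on Thursday). No fact matches that background with a different agent, so 0.

6, 0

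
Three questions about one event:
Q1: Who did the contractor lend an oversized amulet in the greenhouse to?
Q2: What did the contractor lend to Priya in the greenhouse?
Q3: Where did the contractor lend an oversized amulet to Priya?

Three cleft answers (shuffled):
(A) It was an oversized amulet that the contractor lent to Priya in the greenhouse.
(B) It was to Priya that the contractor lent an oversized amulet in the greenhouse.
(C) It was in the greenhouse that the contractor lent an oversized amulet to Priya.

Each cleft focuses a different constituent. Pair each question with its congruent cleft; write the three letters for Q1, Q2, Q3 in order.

Q1 asks about the recipient; cleft (B) focuses "to Priya", which is the recipient — so Q1 → B.
Q2 asks about the direct object; cleft (A) focuses "an oversized amulet", which is the direct object — so Q2 → A.
Q3 asks about the location; cleft (C) focuses "in the greenhouse", which is the location — so Q3 → C.
Mapping: Q1→B, Q2→A, Q3→C.

BAC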